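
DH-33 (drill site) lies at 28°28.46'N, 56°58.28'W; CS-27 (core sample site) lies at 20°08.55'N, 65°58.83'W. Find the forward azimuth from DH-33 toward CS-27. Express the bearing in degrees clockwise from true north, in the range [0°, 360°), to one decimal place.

226.5°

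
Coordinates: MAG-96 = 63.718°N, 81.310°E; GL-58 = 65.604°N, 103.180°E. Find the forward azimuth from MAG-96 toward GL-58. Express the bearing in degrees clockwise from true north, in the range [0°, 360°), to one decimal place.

68.8°

Δλ = 21.8700°
y = sin Δλ · cos φ₂ = 0.153859
x = cos φ₁ sin φ₂ − sin φ₁ cos φ₂ cos Δλ = 0.059564
θ = atan2(y, x) = 68.8368° → 68.8368° (mod 360°)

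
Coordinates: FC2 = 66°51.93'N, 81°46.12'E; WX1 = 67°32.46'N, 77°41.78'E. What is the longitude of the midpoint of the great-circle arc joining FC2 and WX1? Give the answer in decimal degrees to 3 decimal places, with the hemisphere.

79.761°E

FC2: φ = +66.86550°, λ = +81.76867°
WX1: φ = +67.54100°, λ = +77.69633°
Bx = cos φ₂ cos Δλ = 0.381058,  By = cos φ₂ sin Δλ = -0.027130
φₘ = atan2(sin φ₁ + sin φ₂, √((cos φ₁ + Bx)² + By²)) = 67.21617°
λₘ = λ₁ + atan2(By, cos φ₁ + Bx) = 79.76107°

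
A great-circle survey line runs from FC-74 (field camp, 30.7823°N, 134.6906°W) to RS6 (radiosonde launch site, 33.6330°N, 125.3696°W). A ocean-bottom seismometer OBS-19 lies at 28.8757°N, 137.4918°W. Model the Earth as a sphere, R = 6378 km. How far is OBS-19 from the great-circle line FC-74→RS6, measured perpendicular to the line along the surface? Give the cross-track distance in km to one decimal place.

89.5 km

δ₁₃ = central angle FC-74→OBS-19 = 0.053905 rad  (haversine)
θ₁₃ = bearing FC-74→OBS-19 = 232.587°,  θ₁₂ = bearing FC-74→RS6 = 67.681°
dₓₜ = R·arcsin(sin δ₁₃ · sin(θ₁₃ − θ₁₂)) = 6378·arcsin(0.05388·sin(164.906°)) = 89.490 km
|dₓₜ| = 89.490 km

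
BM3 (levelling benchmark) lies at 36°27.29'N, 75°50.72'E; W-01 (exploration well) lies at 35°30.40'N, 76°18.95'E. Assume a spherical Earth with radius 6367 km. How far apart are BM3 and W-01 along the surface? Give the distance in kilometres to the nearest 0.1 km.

BM3: φ = +36.45483°, λ = +75.84533°
W-01: φ = +35.50667°, λ = +76.31583°
Δφ = -0.9482°,  Δλ = 0.4705°
a = sin²(Δφ/2) + cos φ₁ cos φ₂ sin²(Δλ/2) = 0.000080
c = 2·arcsin(√a) = 0.017833 rad = 1.0217°
d = R·c = 6367 × 0.017833 = 113.5 km

113.5 km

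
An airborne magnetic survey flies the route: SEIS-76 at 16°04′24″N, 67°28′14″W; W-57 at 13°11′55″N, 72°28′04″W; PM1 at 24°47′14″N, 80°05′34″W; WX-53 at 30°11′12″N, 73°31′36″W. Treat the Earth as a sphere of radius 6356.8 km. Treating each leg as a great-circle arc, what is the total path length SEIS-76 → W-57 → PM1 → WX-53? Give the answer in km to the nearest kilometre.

3018 km

SEIS-76: φ = +16.07333°, λ = -67.47056°
W-57: φ = +13.19861°, λ = -72.46778°
PM1: φ = +24.78722°, λ = -80.09278°
WX-53: φ = +30.18667°, λ = -73.52667°
SEIS-76→W-57: c = 0.098166 rad, d = 624.02 km
W-57→PM1: c = 0.238050 rad, d = 1513.24 km
PM1→WX-53: c = 0.138564 rad, d = 880.83 km
Total = 624.02 + 1513.24 + 880.83 = 3018.08 km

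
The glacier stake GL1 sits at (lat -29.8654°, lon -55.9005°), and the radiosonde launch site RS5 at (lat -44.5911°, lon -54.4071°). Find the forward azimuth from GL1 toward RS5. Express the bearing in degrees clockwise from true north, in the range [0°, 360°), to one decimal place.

175.8°

Δλ = 1.4934°
y = sin Δλ · cos φ₂ = 0.018560
x = cos φ₁ sin φ₂ − sin φ₁ cos φ₂ cos Δλ = -0.254312
θ = atan2(y, x) = 175.8260° → 175.8260° (mod 360°)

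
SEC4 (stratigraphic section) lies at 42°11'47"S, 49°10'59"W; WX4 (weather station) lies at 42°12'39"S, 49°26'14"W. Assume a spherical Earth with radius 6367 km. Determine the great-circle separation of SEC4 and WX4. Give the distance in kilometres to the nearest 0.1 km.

SEC4: φ = -42.19639°, λ = -49.18306°
WX4: φ = -42.21083°, λ = -49.43722°
Δφ = -0.0144°,  Δλ = -0.2542°
a = sin²(Δφ/2) + cos φ₁ cos φ₂ sin²(Δλ/2) = 0.000003
c = 2·arcsin(√a) = 0.003296 rad = 0.1888°
d = R·c = 6367 × 0.003296 = 21.0 km

21.0 km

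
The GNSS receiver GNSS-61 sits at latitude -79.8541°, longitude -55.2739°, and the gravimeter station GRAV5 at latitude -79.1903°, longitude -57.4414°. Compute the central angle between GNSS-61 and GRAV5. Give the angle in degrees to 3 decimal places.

Δφ = 0.6638°,  Δλ = -2.1675°
a = sin²(Δφ/2) + cos φ₁ cos φ₂ sin²(Δλ/2) = 0.000045
c = 2·arcsin(√a) = 0.013472 rad = 0.7719°

0.772°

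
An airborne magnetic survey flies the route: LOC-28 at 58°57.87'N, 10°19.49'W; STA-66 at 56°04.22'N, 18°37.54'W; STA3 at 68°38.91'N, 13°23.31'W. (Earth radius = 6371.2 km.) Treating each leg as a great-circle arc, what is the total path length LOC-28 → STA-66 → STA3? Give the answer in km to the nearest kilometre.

2014 km

LOC-28: φ = +58.96450°, λ = -10.32483°
STA-66: φ = +56.07033°, λ = -18.62567°
STA3: φ = +68.64850°, λ = -13.38850°
LOC-28→STA-66: c = 0.092665 rad, d = 590.39 km
STA-66→STA3: c = 0.223393 rad, d = 1423.28 km
Total = 590.39 + 1423.28 = 2013.67 km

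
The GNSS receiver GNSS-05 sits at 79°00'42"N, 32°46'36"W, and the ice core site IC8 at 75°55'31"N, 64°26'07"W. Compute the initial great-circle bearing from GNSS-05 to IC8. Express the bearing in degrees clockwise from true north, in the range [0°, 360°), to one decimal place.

261.8°

GNSS-05: φ = +79.01167°, λ = -32.77667°
IC8: φ = +75.92528°, λ = -64.43528°
Δλ = -31.6586°
y = sin Δλ · cos φ₂ = -0.127638
x = cos φ₁ sin φ₂ − sin φ₁ cos φ₂ cos Δλ = -0.018317
θ = atan2(y, x) = -98.1664° → 261.8336° (mod 360°)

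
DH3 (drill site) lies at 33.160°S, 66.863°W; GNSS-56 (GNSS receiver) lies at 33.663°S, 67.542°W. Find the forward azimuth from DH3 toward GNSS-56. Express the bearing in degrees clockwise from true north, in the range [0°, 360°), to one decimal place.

Δλ = -0.6790°
y = sin Δλ · cos φ₂ = -0.009863
x = cos φ₁ sin φ₂ − sin φ₁ cos φ₂ cos Δλ = -0.008811
θ = atan2(y, x) = -131.7743° → 228.2257° (mod 360°)

228.2°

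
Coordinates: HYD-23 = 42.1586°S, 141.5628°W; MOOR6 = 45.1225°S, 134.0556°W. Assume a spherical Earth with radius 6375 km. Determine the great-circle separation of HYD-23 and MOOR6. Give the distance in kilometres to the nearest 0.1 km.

688.2 km

Δφ = -2.9639°,  Δλ = 7.5072°
a = sin²(Δφ/2) + cos φ₁ cos φ₂ sin²(Δλ/2) = 0.002911
c = 2·arcsin(√a) = 0.107951 rad = 6.1851°
d = R·c = 6375 × 0.107951 = 688.2 km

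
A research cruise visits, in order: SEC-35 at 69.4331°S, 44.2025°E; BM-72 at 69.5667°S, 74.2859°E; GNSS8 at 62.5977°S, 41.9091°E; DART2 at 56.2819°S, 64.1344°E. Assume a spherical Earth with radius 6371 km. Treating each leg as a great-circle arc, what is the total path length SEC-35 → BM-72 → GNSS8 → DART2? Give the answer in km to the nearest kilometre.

4214 km

SEC-35→BM-72: c = 0.182039 rad, d = 1159.77 km
BM-72→GNSS8: c = 0.255116 rad, d = 1625.34 km
GNSS8→DART2: c = 0.224303 rad, d = 1429.03 km
Total = 1159.77 + 1625.34 + 1429.03 = 4214.15 km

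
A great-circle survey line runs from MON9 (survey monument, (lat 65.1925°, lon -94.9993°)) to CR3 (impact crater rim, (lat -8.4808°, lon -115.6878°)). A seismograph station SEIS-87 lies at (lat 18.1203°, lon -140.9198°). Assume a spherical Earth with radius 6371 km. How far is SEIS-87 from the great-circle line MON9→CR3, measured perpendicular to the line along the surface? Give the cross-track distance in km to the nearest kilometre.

3095 km

δ₁₃ = central angle MON9→SEIS-87 = 0.976754 rad  (haversine)
θ₁₃ = bearing MON9→SEIS-87 = 235.476°,  θ₁₂ = bearing MON9→CR3 = 201.180°
dₓₜ = R·arcsin(sin δ₁₃ · sin(θ₁₃ − θ₁₂)) = 6371·arcsin(0.82869·sin(34.296°)) = 3095.184 km
|dₓₜ| = 3095.184 km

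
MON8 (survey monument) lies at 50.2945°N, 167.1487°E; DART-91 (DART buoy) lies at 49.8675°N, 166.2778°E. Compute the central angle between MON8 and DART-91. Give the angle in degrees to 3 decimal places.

0.703°

Δφ = -0.4270°,  Δλ = -0.8709°
a = sin²(Δφ/2) + cos φ₁ cos φ₂ sin²(Δλ/2) = 0.000038
c = 2·arcsin(√a) = 0.012275 rad = 0.7033°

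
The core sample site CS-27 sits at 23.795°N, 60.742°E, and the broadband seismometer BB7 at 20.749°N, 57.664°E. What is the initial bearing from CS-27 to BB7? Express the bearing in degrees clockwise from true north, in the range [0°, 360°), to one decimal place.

Δλ = -3.0780°
y = sin Δλ · cos φ₂ = -0.050213
x = cos φ₁ sin φ₂ − sin φ₁ cos φ₂ cos Δλ = -0.052593
θ = atan2(y, x) = -136.3265° → 223.6735° (mod 360°)

223.7°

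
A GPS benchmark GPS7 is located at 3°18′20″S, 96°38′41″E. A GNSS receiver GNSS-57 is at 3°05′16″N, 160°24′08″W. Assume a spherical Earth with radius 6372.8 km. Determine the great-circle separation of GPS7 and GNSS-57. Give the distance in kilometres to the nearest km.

GPS7: φ = -3.30556°, λ = +96.64472°
GNSS-57: φ = +3.08778°, λ = -160.40222°
Δφ = 6.3933°,  Δλ = 102.9531°
a = sin²(Δφ/2) + cos φ₁ cos φ₂ sin²(Δλ/2) = 0.613280
c = 2·arcsin(√a) = 1.799341 rad = 103.0947°
d = R·c = 6372.8 × 1.799341 = 11466.8 km

11467 km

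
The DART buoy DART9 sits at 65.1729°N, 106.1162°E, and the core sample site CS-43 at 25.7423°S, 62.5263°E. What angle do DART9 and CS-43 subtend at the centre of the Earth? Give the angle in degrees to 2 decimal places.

Δφ = -90.9152°,  Δλ = -43.5899°
a = sin²(Δφ/2) + cos φ₁ cos φ₂ sin²(Δλ/2) = 0.560124
c = 2·arcsin(√a) = 1.691336 rad = 96.9064°

96.91°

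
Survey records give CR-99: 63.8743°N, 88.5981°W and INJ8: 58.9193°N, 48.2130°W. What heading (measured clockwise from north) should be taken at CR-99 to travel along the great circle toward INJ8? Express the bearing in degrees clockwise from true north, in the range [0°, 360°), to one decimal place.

Δλ = 40.3851°
y = sin Δλ · cos φ₂ = 0.334486
x = cos φ₁ sin φ₂ − sin φ₁ cos φ₂ cos Δλ = 0.024076
θ = atan2(y, x) = 85.8831° → 85.8831° (mod 360°)

85.9°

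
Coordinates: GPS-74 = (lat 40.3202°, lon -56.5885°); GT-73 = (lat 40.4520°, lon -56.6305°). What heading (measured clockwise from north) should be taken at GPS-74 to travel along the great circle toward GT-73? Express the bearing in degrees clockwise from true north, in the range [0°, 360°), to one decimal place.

Δλ = -0.0420°
y = sin Δλ · cos φ₂ = -0.000558
x = cos φ₁ sin φ₂ − sin φ₁ cos φ₂ cos Δλ = 0.002300
θ = atan2(y, x) = -13.6297° → 346.3703° (mod 360°)

346.4°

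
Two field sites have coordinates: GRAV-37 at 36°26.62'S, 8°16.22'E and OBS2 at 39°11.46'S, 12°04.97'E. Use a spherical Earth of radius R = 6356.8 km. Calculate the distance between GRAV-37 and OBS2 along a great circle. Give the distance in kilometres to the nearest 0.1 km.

GRAV-37: φ = -36.44367°, λ = +8.27033°
OBS2: φ = -39.19100°, λ = +12.08283°
Δφ = -2.7473°,  Δλ = 3.8125°
a = sin²(Δφ/2) + cos φ₁ cos φ₂ sin²(Δλ/2) = 0.001265
c = 2·arcsin(√a) = 0.071137 rad = 4.0758°
d = R·c = 6356.8 × 0.071137 = 452.2 km

452.2 km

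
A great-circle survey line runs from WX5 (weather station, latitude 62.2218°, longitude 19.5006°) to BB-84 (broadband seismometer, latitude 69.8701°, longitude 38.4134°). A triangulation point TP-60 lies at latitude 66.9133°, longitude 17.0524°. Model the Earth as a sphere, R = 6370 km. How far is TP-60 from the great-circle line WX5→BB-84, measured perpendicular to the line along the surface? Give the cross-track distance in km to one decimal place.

δ₁₃ = central angle WX5→TP-60 = 0.083897 rad  (haversine)
θ₁₃ = bearing WX5→TP-60 = 348.470°,  θ₁₂ = bearing WX5→BB-84 = 36.723°
dₓₜ = R·arcsin(sin δ₁₃ · sin(θ₁₃ − θ₁₂)) = 6370·arcsin(0.08380·sin(311.747°)) = -398.521 km
|dₓₜ| = 398.521 km

398.5 km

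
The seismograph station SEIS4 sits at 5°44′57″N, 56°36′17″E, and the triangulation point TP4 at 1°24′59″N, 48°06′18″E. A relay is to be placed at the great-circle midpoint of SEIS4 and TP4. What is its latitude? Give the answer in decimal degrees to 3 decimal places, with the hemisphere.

SEIS4: φ = +5.74917°, λ = +56.60472°
TP4: φ = +1.41639°, λ = +48.10500°
Bx = cos φ₂ cos Δλ = 0.988714,  By = cos φ₂ sin Δλ = -0.147759
φₘ = atan2(sin φ₁ + sin φ₂, √((cos φ₁ + Bx)² + By²)) = 3.59263°
λₘ = λ₁ + atan2(By, cos φ₁ + Bx) = 52.34478°

3.593°N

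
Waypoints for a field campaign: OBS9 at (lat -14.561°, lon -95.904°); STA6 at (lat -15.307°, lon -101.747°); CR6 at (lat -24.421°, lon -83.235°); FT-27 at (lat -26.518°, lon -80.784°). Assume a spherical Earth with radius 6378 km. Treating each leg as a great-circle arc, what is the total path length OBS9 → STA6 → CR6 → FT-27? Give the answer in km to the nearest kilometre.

3157 km

OBS9→STA6: c = 0.099388 rad, d = 633.90 km
STA6→CR6: c = 0.342455 rad, d = 2184.18 km
CR6→FT-27: c = 0.053205 rad, d = 339.34 km
Total = 633.90 + 2184.18 + 339.34 = 3157.42 km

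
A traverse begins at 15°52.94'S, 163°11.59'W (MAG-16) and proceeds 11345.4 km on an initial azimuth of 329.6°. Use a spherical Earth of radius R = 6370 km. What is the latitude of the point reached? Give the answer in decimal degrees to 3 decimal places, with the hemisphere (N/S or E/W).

MAG-16: φ = -15.88233°, λ = -163.19317°
δ = d/R = 11345.4/6370 = 1.781068 rad
φ₂ = arcsin(sin φ₁ cos δ + cos φ₁ sin δ cos θ)
   = arcsin(-0.27366·-0.20873 + 0.96183·0.97797·0.86251) = 60.27739°
λ₂ = λ₁ + atan2(sin θ sin δ cos φ₁, cos δ − sin φ₁ sin φ₂) = 110.28527°

60.277°N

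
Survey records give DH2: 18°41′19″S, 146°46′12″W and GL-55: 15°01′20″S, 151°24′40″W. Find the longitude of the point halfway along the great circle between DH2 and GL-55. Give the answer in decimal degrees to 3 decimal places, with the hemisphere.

DH2: φ = -18.68861°, λ = -146.77000°
GL-55: φ = -15.02222°, λ = -151.41111°
Bx = cos φ₂ cos Δλ = 0.962659,  By = cos φ₂ sin Δλ = -0.078149
φₘ = atan2(sin φ₁ + sin φ₂, √((cos φ₁ + Bx)² + By²)) = -16.86846°
λₘ = λ₁ + atan2(By, cos φ₁ + Bx) = -149.11307°

149.113°W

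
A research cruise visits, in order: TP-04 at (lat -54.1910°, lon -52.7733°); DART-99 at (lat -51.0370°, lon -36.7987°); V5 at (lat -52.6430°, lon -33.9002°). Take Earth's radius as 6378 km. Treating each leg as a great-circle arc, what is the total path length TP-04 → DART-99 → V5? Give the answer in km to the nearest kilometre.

TP-04→DART-99: c = 0.177558 rad, d = 1132.47 km
DART-99→V5: c = 0.041978 rad, d = 267.74 km
Total = 1132.47 + 267.74 = 1400.20 km

1400 km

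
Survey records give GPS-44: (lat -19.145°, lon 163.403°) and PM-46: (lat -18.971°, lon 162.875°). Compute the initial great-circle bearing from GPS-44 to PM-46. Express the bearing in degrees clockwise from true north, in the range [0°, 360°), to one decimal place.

Δλ = -0.5280°
y = sin Δλ · cos φ₂ = -0.008715
x = cos φ₁ sin φ₂ − sin φ₁ cos φ₂ cos Δλ = 0.003024
θ = atan2(y, x) = -70.8649° → 289.1351° (mod 360°)

289.1°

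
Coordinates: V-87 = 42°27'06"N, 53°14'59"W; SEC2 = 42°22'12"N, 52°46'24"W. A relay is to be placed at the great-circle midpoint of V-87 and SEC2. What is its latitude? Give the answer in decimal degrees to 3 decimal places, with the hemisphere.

V-87: φ = +42.45167°, λ = -53.24972°
SEC2: φ = +42.37000°, λ = -52.77333°
Bx = cos φ₂ cos Δλ = 0.738783,  By = cos φ₂ sin Δλ = 0.006143
φₘ = atan2(sin φ₁ + sin φ₂, √((cos φ₁ + Bx)² + By²)) = 42.41108°
λₘ = λ₁ + atan2(By, cos φ₁ + Bx) = -53.01137°

42.411°N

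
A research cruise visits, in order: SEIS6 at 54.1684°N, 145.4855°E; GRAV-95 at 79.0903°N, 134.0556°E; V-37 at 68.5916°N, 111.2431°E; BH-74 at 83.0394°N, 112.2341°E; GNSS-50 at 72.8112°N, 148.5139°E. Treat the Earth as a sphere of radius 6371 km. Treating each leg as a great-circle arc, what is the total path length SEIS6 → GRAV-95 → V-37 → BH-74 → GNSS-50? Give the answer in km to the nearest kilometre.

SEIS6→GRAV-95: c = 0.440155 rad, d = 2804.23 km
GRAV-95→V-37: c = 0.210841 rad, d = 1343.27 km
V-37→BH-74: c = 0.252188 rad, d = 1606.69 km
BH-74→GNSS-50: c = 0.214112 rad, d = 1364.11 km
Total = 2804.23 + 1343.27 + 1606.69 + 1364.11 = 7118.29 km

7118 km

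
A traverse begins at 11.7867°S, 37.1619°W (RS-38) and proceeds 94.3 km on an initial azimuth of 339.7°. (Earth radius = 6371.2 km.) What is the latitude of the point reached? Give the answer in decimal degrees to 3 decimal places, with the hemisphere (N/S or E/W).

δ = d/R = 94.3/6371.2 = 0.014801 rad
φ₂ = arcsin(sin φ₁ cos δ + cos φ₁ sin δ cos θ)
   = arcsin(-0.20427·0.99989 + 0.97891·0.01480·0.93789) = -10.99118°
λ₂ = λ₁ + atan2(sin θ sin δ cos φ₁, cos δ − sin φ₁ sin φ₂) = -37.46160°

10.991°S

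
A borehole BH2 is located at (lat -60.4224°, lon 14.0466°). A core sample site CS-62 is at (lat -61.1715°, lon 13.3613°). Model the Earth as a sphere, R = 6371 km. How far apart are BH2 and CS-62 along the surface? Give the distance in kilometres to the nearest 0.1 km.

91.2 km

Δφ = -0.7491°,  Δλ = -0.6853°
a = sin²(Δφ/2) + cos φ₁ cos φ₂ sin²(Δλ/2) = 0.000051
c = 2·arcsin(√a) = 0.014317 rad = 0.8203°
d = R·c = 6371 × 0.014317 = 91.2 km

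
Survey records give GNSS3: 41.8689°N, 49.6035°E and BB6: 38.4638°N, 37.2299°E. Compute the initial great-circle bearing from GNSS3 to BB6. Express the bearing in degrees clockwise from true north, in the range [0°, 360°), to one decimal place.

254.3°

Δλ = -12.3736°
y = sin Δλ · cos φ₂ = -0.167786
x = cos φ₁ sin φ₂ − sin φ₁ cos φ₂ cos Δλ = -0.047256
θ = atan2(y, x) = -105.7296° → 254.2704° (mod 360°)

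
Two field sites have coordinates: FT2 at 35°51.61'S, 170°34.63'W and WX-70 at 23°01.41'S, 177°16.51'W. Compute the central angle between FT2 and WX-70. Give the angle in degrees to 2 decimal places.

14.09°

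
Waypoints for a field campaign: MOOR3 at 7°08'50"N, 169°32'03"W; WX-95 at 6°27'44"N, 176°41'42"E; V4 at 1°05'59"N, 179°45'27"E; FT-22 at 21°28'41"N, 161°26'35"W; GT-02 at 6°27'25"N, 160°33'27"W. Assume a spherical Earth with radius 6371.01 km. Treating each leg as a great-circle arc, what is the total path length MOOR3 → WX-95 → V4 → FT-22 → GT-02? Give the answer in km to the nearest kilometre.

MOOR3: φ = +7.14722°, λ = -169.53417°
WX-95: φ = +6.46222°, λ = +176.69500°
V4: φ = +1.09972°, λ = +179.75750°
FT-22: φ = +21.47806°, λ = -161.44306°
GT-02: φ = +6.45694°, λ = -160.55750°
MOOR3→WX-95: c = 0.238943 rad, d = 1522.31 km
WX-95→V4: c = 0.107713 rad, d = 686.24 km
V4→FT-22: c = 0.478297 rad, d = 3047.24 km
FT-22→GT-02: c = 0.262594 rad, d = 1672.99 km
Total = 1522.31 + 686.24 + 3047.24 + 1672.99 = 6928.78 km

6929 km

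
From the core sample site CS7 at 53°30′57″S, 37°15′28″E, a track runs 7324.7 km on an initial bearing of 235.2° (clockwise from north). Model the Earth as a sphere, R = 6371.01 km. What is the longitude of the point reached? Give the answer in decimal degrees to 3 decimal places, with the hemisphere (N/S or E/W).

65.939°W

CS7: φ = -53.51583°, λ = +37.25778°
δ = d/R = 7324.7/6371.01 = 1.149692 rad
φ₂ = arcsin(sin φ₁ cos δ + cos φ₁ sin δ cos θ)
   = arcsin(-0.80402·0.40877 + 0.59460·0.91264·-0.57071) = -39.66958°
λ₂ = λ₁ + atan2(sin θ sin δ cos φ₁, cos δ − sin φ₁ sin φ₂) = -65.93870°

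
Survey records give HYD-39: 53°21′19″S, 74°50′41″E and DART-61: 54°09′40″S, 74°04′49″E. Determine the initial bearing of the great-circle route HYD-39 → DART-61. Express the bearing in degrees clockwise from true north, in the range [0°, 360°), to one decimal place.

HYD-39: φ = -53.35528°, λ = +74.84472°
DART-61: φ = -54.16111°, λ = +74.08028°
Δλ = -0.7644°
y = sin Δλ · cos φ₂ = -0.007812
x = cos φ₁ sin φ₂ − sin φ₁ cos φ₂ cos Δλ = -0.014106
θ = atan2(y, x) = -151.0227° → 208.9773° (mod 360°)

209.0°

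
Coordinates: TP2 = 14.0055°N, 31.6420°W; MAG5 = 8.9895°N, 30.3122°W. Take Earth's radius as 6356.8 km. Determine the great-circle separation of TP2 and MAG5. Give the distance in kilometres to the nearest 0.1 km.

Δφ = -5.0160°,  Δλ = 1.3298°
a = sin²(Δφ/2) + cos φ₁ cos φ₂ sin²(Δλ/2) = 0.002044
c = 2·arcsin(√a) = 0.090450 rad = 5.1824°
d = R·c = 6356.8 × 0.090450 = 575.0 km

575.0 km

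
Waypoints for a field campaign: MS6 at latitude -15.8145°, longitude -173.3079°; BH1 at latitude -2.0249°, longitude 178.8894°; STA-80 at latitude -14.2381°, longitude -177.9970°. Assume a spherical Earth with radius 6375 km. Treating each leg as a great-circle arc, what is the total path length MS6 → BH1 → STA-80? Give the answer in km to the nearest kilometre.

3158 km

MS6→BH1: c = 0.275553 rad, d = 1756.65 km
BH1→STA-80: c = 0.219818 rad, d = 1401.34 km
Total = 1756.65 + 1401.34 = 3157.98 km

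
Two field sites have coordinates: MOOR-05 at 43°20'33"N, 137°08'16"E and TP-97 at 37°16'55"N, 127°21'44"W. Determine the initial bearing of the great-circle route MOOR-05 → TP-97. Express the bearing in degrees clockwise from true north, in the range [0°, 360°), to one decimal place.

MOOR-05: φ = +43.34250°, λ = +137.13778°
TP-97: φ = +37.28194°, λ = -127.36222°
Δλ = 95.5000°
y = sin Δλ · cos φ₂ = 0.792001
x = cos φ₁ sin φ₂ − sin φ₁ cos φ₂ cos Δλ = 0.492874
θ = atan2(y, x) = 58.1054° → 58.1054° (mod 360°)

58.1°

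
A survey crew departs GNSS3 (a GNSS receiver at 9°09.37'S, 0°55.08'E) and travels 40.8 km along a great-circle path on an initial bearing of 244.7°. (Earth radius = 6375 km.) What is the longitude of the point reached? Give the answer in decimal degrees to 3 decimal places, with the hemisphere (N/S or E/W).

0.582°E

GNSS3: φ = -9.15617°, λ = +0.91800°
δ = d/R = 40.8/6375 = 0.006400 rad
φ₂ = arcsin(sin φ₁ cos δ + cos φ₁ sin δ cos θ)
   = arcsin(-0.15913·0.99998 + 0.98726·0.00640·-0.42736) = -9.31272°
λ₂ = λ₁ + atan2(sin θ sin δ cos φ₁, cos δ − sin φ₁ sin φ₂) = 0.58205°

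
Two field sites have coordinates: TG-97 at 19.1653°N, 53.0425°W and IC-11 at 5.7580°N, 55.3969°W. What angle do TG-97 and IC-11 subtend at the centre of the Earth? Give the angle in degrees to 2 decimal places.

Δφ = -13.4073°,  Δλ = -2.3544°
a = sin²(Δφ/2) + cos φ₁ cos φ₂ sin²(Δλ/2) = 0.014024
c = 2·arcsin(√a) = 0.237399 rad = 13.6020°

13.60°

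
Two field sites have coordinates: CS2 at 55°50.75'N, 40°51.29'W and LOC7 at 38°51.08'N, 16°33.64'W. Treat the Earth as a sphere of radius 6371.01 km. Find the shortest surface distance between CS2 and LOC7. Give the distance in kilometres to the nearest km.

CS2: φ = +55.84583°, λ = -40.85483°
LOC7: φ = +38.85133°, λ = -16.56067°
Δφ = -16.9945°,  Δλ = 24.2942°
a = sin²(Δφ/2) + cos φ₁ cos φ₂ sin²(Δλ/2) = 0.041193
c = 2·arcsin(√a) = 0.408759 rad = 23.4202°
d = R·c = 6371.01 × 0.408759 = 2604.2 km

2604 km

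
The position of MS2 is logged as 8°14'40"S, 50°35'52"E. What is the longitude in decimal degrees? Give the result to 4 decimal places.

50.5978°E

50° + 35′/60 + 52″/3600 = 50 + 0.58333 + 0.01444 = 50.5978°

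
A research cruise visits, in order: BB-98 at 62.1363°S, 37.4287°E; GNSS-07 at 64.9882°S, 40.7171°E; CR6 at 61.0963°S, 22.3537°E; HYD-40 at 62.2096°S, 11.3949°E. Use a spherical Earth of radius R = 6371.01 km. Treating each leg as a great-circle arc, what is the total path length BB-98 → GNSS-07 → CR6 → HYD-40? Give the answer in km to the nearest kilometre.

BB-98→GNSS-07: c = 0.055934 rad, d = 356.36 km
GNSS-07→CR6: c = 0.159622 rad, d = 1016.95 km
CR6→HYD-40: c = 0.092750 rad, d = 590.91 km
Total = 356.36 + 1016.95 + 590.91 = 1964.22 km

1964 km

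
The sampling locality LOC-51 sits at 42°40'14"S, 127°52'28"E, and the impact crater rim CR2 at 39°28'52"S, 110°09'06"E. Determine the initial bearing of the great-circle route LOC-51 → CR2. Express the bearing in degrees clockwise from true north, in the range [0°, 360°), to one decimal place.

277.5°

LOC-51: φ = -42.67056°, λ = +127.87444°
CR2: φ = -39.48111°, λ = +110.15167°
Δλ = -17.7228°
y = sin Δλ · cos φ₂ = -0.234955
x = cos φ₁ sin φ₂ − sin φ₁ cos φ₂ cos Δλ = 0.030810
θ = atan2(y, x) = -82.5294° → 277.4706° (mod 360°)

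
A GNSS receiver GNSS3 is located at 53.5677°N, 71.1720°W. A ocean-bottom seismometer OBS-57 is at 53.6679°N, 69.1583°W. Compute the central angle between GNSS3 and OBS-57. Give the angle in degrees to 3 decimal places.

1.199°

Δφ = 0.1002°,  Δλ = 2.0137°
a = sin²(Δφ/2) + cos φ₁ cos φ₂ sin²(Δλ/2) = 0.000109
c = 2·arcsin(√a) = 0.020920 rad = 1.1986°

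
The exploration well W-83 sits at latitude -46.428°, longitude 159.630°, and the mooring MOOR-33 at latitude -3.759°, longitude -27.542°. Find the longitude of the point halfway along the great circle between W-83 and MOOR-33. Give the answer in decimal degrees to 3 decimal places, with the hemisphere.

Bx = cos φ₂ cos Δλ = -0.990041,  By = cos φ₂ sin Δλ = 0.124580
φₘ = atan2(sin φ₁ + sin φ₂, √((cos φ₁ + Bx)² + By²)) = -67.60543°
λₘ = λ₁ + atan2(By, cos φ₁ + Bx) = -42.86909°

42.869°W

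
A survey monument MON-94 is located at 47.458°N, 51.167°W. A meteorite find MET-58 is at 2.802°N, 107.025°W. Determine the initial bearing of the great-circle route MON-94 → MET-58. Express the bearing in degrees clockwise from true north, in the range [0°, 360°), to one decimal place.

245.3°

Δλ = -55.8580°
y = sin Δλ · cos φ₂ = -0.826660
x = cos φ₁ sin φ₂ − sin φ₁ cos φ₂ cos Δλ = -0.379969
θ = atan2(y, x) = -114.6856° → 245.3144° (mod 360°)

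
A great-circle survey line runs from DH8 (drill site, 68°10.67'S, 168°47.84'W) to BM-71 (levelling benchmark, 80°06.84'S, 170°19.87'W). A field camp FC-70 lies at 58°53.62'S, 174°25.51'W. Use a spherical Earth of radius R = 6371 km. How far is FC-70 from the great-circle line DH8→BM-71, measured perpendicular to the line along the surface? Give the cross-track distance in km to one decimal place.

345.4 km

DH8: φ = -68.17783°, λ = -168.79733°
BM-71: φ = -80.11400°, λ = -170.33117°
FC-70: φ = -58.89367°, λ = -174.42517°
δ₁₃ = central angle DH8→FC-70 = 0.167680 rad  (haversine)
θ₁₃ = bearing DH8→FC-70 = 342.328°,  θ₁₂ = bearing DH8→BM-71 = 181.273°
dₓₜ = R·arcsin(sin δ₁₃ · sin(θ₁₃ − θ₁₂)) = 6371·arcsin(0.16690·sin(161.055°)) = 345.369 km
|dₓₜ| = 345.369 km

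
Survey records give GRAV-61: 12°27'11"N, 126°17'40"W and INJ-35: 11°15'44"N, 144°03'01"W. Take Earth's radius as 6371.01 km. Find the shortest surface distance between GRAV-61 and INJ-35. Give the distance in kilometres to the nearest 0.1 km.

1936.4 km

GRAV-61: φ = +12.45306°, λ = -126.29444°
INJ-35: φ = +11.26222°, λ = -144.05028°
Δφ = -1.1908°,  Δλ = -17.7558°
a = sin²(Δφ/2) + cos φ₁ cos φ₂ sin²(Δλ/2) = 0.022917
c = 2·arcsin(√a) = 0.303938 rad = 17.4144°
d = R·c = 6371.01 × 0.303938 = 1936.4 km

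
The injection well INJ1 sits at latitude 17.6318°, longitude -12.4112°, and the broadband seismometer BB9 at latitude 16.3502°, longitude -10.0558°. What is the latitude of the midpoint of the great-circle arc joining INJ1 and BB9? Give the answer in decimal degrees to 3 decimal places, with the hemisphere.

Bx = cos φ₂ cos Δλ = 0.958748,  By = cos φ₂ sin Δλ = 0.039436
φₘ = atan2(sin φ₁ + sin φ₂, √((cos φ₁ + Bx)² + By²)) = 16.99438°
λₘ = λ₁ + atan2(By, cos φ₁ + Bx) = -11.22947°

16.994°N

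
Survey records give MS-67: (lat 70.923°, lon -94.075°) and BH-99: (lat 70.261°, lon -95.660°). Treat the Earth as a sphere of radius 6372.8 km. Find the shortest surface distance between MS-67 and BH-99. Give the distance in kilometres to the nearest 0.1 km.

94.1 km

Δφ = -0.6620°,  Δλ = -1.5850°
a = sin²(Δφ/2) + cos φ₁ cos φ₂ sin²(Δλ/2) = 0.000054
c = 2·arcsin(√a) = 0.014764 rad = 0.8459°
d = R·c = 6372.8 × 0.014764 = 94.1 km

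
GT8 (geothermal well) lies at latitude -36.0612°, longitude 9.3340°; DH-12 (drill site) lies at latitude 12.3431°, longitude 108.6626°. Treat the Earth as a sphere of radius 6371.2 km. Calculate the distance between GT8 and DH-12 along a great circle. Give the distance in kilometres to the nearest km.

11643 km

Δφ = 48.4043°,  Δλ = 99.3286°
a = sin²(Δφ/2) + cos φ₁ cos φ₂ sin²(Δλ/2) = 0.626920
c = 2·arcsin(√a) = 1.827445 rad = 104.7049°
d = R·c = 6371.2 × 1.827445 = 11643.0 km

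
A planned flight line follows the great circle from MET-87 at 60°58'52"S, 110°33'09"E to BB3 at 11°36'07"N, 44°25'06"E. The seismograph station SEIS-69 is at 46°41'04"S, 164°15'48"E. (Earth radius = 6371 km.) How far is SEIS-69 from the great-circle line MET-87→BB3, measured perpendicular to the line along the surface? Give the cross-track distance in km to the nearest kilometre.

1593 km

MET-87: φ = -60.98111°, λ = +110.55250°
BB3: φ = +11.60194°, λ = +44.41833°
SEIS-69: φ = -46.68444°, λ = +164.26333°
δ₁₃ = central angle MET-87→SEIS-69 = 0.585913 rad  (haversine)
θ₁₃ = bearing MET-87→SEIS-69 = 89.782°,  θ₁₂ = bearing MET-87→BB3 = 296.372°
dₓₜ = R·arcsin(sin δ₁₃ · sin(θ₁₃ − θ₁₂)) = 6371·arcsin(0.55296·sin(-206.590°)) = 1593.402 km
|dₓₜ| = 1593.402 km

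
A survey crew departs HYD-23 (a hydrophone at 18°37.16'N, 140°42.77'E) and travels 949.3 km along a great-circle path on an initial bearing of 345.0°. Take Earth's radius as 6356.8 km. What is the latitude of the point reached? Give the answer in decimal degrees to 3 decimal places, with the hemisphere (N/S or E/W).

HYD-23: φ = +18.61933°, λ = +140.71283°
δ = d/R = 949.3/6356.8 = 0.149336 rad
φ₂ = arcsin(sin φ₁ cos δ + cos φ₁ sin δ cos θ)
   = arcsin(0.31928·0.98887 + 0.94766·0.14878·0.96593) = 26.86667°
λ₂ = λ₁ + atan2(sin θ sin δ cos φ₁, cos δ − sin φ₁ sin φ₂) = 138.23878°

26.867°N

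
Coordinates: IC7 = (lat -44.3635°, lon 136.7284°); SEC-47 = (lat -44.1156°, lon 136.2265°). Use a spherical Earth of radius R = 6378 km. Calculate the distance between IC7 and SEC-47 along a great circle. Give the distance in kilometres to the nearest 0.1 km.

48.6 km

Δφ = 0.2479°,  Δλ = -0.5019°
a = sin²(Δφ/2) + cos φ₁ cos φ₂ sin²(Δλ/2) = 0.000015
c = 2·arcsin(√a) = 0.007623 rad = 0.4367°
d = R·c = 6378 × 0.007623 = 48.6 km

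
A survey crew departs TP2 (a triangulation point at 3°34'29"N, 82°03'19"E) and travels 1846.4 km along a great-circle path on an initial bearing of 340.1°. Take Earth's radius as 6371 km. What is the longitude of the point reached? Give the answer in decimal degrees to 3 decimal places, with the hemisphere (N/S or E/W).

76.145°E

TP2: φ = +3.57472°, λ = +82.05528°
δ = d/R = 1846.4/6371 = 0.289813 rad
φ₂ = arcsin(sin φ₁ cos δ + cos φ₁ sin δ cos θ)
   = arcsin(0.06235·0.95830 + 0.99805·0.28577·0.94029) = 19.14357°
λ₂ = λ₁ + atan2(sin θ sin δ cos φ₁, cos δ − sin φ₁ sin φ₂) = 76.14532°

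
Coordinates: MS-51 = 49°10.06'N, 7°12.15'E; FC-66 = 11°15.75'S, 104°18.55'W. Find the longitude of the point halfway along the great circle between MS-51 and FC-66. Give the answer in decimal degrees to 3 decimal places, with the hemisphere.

MS-51: φ = +49.16767°, λ = +7.20250°
FC-66: φ = -11.26250°, λ = -104.30917°
Bx = cos φ₂ cos Δλ = -0.359629,  By = cos φ₂ sin Δλ = -0.912427
φₘ = atan2(sin φ₁ + sin φ₂, √((cos φ₁ + Bx)² + By²)) = 30.34935°
λₘ = λ₁ + atan2(By, cos φ₁ + Bx) = -64.92522°

64.925°W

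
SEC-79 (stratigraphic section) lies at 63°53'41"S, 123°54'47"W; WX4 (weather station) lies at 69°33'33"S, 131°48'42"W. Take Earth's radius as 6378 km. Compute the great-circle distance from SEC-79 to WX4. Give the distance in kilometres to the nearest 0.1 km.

SEC-79: φ = -63.89472°, λ = -123.91306°
WX4: φ = -69.55917°, λ = -131.81167°
Δφ = -5.6644°,  Δλ = -7.8986°
a = sin²(Δφ/2) + cos φ₁ cos φ₂ sin²(Δλ/2) = 0.003170
c = 2·arcsin(√a) = 0.112673 rad = 6.4557°
d = R·c = 6378 × 0.112673 = 718.6 km

718.6 km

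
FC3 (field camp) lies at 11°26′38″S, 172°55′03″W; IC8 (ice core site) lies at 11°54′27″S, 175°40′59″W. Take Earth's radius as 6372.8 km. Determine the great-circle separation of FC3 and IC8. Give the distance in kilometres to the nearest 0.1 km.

305.6 km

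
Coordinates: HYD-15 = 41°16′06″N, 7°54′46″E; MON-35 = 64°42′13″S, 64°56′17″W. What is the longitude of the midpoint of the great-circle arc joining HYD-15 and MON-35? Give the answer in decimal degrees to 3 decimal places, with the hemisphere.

HYD-15: φ = +41.26833°, λ = +7.91278°
MON-35: φ = -64.70361°, λ = -64.93806°
Bx = cos φ₂ cos Δλ = 0.125994,  By = cos φ₂ sin Δλ = -0.408303
φₘ = atan2(sin φ₁ + sin φ₂, √((cos φ₁ + Bx)² + By²)) = -14.17737°
λₘ = λ₁ + atan2(By, cos φ₁ + Bx) = -17.03685°

17.037°W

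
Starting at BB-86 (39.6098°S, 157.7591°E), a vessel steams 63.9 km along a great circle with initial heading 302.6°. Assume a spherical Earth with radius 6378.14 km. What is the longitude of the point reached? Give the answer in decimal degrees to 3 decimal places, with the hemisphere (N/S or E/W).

157.134°E

δ = d/R = 63.9/6378.14 = 0.010019 rad
φ₂ = arcsin(sin φ₁ cos δ + cos φ₁ sin δ cos θ)
   = arcsin(-0.63756·0.99995 + 0.77040·0.01002·0.53877) = -39.29886°
λ₂ = λ₁ + atan2(sin θ sin δ cos φ₁, cos δ − sin φ₁ sin φ₂) = 157.13419°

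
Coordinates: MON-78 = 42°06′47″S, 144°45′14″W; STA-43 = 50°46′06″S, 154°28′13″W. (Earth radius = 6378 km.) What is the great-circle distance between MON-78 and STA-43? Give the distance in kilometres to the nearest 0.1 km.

1216.0 km

MON-78: φ = -42.11306°, λ = -144.75389°
STA-43: φ = -50.76833°, λ = -154.47028°
Δφ = -8.6553°,  Δλ = -9.7164°
a = sin²(Δφ/2) + cos φ₁ cos φ₂ sin²(Δλ/2) = 0.009059
c = 2·arcsin(√a) = 0.190649 rad = 10.9234°
d = R·c = 6378 × 0.190649 = 1216.0 km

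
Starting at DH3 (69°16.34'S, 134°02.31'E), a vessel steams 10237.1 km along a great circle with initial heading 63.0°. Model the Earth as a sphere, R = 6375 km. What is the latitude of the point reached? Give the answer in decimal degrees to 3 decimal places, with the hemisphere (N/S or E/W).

11.147°N

DH3: φ = -69.27233°, λ = +134.03850°
δ = d/R = 10237.1/6375 = 1.605820 rad
φ₂ = arcsin(sin φ₁ cos δ + cos φ₁ sin δ cos θ)
   = arcsin(-0.93527·-0.03502 + 0.35393·0.99939·0.45399) = 11.14721°
λ₂ = λ₁ + atan2(sin θ sin δ cos φ₁, cos δ − sin φ₁ sin φ₂) = -160.78808°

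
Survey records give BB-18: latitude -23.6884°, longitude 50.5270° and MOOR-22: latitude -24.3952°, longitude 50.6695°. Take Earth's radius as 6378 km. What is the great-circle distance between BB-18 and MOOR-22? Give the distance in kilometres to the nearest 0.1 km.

80.0 km

Δφ = -0.7068°,  Δλ = 0.1425°
a = sin²(Δφ/2) + cos φ₁ cos φ₂ sin²(Δλ/2) = 0.000039
c = 2·arcsin(√a) = 0.012543 rad = 0.7187°
d = R·c = 6378 × 0.012543 = 80.0 km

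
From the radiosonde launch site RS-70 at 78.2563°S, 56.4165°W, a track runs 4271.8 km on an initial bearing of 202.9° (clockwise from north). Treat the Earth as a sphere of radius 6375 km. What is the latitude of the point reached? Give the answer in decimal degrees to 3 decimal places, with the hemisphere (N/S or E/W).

62.105°S

δ = d/R = 4271.8/6375 = 0.670086 rad
φ₂ = arcsin(sin φ₁ cos δ + cos φ₁ sin δ cos θ)
   = arcsin(-0.97907·0.78377 + 0.20353·0.62105·-0.92119) = -62.10484°
λ₂ = λ₁ + atan2(sin θ sin δ cos φ₁, cos δ − sin φ₁ sin φ₂) = 154.68408°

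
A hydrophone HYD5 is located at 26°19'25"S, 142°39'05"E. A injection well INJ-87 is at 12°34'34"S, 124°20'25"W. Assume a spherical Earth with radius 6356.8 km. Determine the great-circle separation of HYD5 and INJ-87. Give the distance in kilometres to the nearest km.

9663 km

HYD5: φ = -26.32361°, λ = +142.65139°
INJ-87: φ = -12.57611°, λ = -124.34028°
Δφ = 13.7475°,  Δλ = 93.0083°
a = sin²(Δφ/2) + cos φ₁ cos φ₂ sin²(Δλ/2) = 0.474679
c = 2·arcsin(√a) = 1.520132 rad = 87.0972°
d = R·c = 6356.8 × 1.520132 = 9663.2 km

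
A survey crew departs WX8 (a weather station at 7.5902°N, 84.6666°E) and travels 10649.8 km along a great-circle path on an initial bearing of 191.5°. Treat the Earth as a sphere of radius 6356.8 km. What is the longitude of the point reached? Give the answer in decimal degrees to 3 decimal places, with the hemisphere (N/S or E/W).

1.935°E

δ = d/R = 10649.8/6356.8 = 1.675340 rad
φ₂ = arcsin(sin φ₁ cos δ + cos φ₁ sin δ cos θ)
   = arcsin(0.13209·-0.10435 + 0.99124·0.99454·-0.97992) = -78.46972°
λ₂ = λ₁ + atan2(sin θ sin δ cos φ₁, cos δ − sin φ₁ sin φ₂) = 1.93518°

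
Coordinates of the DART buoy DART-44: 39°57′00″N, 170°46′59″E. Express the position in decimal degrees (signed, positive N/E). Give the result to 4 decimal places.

lat: 39.9500° N → +39.9500°
lon: 170.7831° E → +170.7831°

+39.9500°, +170.7831°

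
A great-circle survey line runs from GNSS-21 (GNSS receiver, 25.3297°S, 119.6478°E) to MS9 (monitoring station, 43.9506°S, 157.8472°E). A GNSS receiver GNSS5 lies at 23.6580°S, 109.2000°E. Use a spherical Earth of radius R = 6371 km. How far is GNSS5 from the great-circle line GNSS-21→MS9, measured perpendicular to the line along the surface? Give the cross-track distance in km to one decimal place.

584.0 km

δ₁₃ = central angle GNSS-21→GNSS5 = 0.168435 rad  (haversine)
θ₁₃ = bearing GNSS-21→GNSS5 = 277.774°,  θ₁₂ = bearing GNSS-21→MS9 = 130.871°
dₓₜ = R·arcsin(sin δ₁₃ · sin(θ₁₃ − θ₁₂)) = 6371·arcsin(0.16764·sin(146.903°)) = 584.031 km
|dₓₜ| = 584.031 km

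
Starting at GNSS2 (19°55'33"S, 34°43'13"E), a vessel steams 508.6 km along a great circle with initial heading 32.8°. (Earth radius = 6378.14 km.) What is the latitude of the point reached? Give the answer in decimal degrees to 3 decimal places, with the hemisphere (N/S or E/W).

16.068°S

GNSS2: φ = -19.92583°, λ = +34.72028°
δ = d/R = 508.6/6378.14 = 0.079741 rad
φ₂ = arcsin(sin φ₁ cos δ + cos φ₁ sin δ cos θ)
   = arcsin(-0.34080·0.99682 + 0.94013·0.07966·0.84057) = -16.06765°
λ₂ = λ₁ + atan2(sin θ sin δ cos φ₁, cos δ − sin φ₁ sin φ₂) = 37.29400°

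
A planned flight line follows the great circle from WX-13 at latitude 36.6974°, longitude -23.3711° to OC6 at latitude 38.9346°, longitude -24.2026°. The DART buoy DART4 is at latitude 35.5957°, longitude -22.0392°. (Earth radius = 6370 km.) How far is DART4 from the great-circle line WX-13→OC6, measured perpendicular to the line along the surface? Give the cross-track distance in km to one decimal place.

δ₁₃ = central angle WX-13→DART4 = 0.026871 rad  (haversine)
θ₁₃ = bearing WX-13→DART4 = 135.294°,  θ₁₂ = bearing WX-13→OC6 = 343.891°
dₓₜ = R·arcsin(sin δ₁₃ · sin(θ₁₃ − θ₁₂)) = 6370·arcsin(0.02687·sin(-208.597°)) = 81.921 km
|dₓₜ| = 81.921 km

81.9 km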